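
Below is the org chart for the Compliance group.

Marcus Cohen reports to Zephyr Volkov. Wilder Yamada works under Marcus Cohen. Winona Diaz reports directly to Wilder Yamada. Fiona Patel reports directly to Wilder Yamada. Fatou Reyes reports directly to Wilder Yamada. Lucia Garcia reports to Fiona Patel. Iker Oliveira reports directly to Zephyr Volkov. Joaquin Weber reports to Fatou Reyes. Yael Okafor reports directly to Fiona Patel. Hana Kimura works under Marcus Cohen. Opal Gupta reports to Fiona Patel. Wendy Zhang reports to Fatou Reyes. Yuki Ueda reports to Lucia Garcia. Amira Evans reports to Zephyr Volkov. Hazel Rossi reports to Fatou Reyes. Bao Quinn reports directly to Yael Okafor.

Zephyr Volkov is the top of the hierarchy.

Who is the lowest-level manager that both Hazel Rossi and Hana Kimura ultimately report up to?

Hazel Rossi's chain of managers is Fatou Reyes, Wilder Yamada, Marcus Cohen, Zephyr Volkov. Hana Kimura's chain of managers is Marcus Cohen, Zephyr Volkov. The first manager that appears in both chains is Marcus Cohen.

Marcus Cohen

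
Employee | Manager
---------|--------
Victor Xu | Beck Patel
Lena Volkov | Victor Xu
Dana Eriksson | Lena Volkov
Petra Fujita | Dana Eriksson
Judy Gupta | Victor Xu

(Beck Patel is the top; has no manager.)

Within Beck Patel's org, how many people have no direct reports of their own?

The people in Beck Patel's organization with no one reporting to them are Judy Gupta, Petra Fujita. That is 2.

2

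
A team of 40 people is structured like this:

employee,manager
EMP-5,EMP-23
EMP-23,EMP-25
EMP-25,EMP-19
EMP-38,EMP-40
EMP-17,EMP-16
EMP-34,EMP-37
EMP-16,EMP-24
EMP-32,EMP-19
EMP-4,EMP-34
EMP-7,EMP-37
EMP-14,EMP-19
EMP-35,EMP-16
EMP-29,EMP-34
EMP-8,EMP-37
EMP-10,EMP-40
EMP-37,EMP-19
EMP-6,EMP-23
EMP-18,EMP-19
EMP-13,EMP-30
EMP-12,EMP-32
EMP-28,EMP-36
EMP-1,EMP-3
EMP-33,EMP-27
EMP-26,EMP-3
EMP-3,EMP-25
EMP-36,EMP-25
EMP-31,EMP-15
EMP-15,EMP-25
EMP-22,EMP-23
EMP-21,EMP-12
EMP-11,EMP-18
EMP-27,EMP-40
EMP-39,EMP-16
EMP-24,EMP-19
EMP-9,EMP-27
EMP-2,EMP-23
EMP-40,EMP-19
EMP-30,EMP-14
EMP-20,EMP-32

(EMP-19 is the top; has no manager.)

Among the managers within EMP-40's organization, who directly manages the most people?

Direct-report counts within EMP-40's organization: EMP-40 has 3; EMP-27 has 2. The largest is 3, held by EMP-40.

EMP-40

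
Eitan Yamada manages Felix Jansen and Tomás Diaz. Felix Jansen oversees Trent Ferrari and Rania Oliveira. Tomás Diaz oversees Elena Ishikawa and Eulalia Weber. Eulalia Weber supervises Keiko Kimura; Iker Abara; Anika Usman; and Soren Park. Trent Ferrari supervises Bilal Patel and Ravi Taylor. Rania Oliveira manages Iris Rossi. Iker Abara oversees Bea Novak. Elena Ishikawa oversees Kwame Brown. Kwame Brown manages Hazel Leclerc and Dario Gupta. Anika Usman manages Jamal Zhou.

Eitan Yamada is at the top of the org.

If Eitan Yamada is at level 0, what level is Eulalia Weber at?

2

Chain from Eulalia Weber up to Eitan Yamada: Eulalia Weber → Tomás Diaz → Eitan Yamada. That is 2 steps up, so Eulalia Weber is 2 levels below Eitan Yamada.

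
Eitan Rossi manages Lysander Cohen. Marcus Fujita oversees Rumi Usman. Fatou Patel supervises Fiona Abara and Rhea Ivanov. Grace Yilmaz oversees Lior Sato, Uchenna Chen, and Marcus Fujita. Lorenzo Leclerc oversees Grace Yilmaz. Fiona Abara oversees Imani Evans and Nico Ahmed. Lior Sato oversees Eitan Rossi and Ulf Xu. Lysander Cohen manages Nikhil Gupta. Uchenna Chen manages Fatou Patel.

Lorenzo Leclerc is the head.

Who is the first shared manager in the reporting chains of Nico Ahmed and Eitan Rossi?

Grace Yilmaz

Nico Ahmed's chain of managers is Fiona Abara, Fatou Patel, Uchenna Chen, Grace Yilmaz, Lorenzo Leclerc. Eitan Rossi's chain of managers is Lior Sato, Grace Yilmaz, Lorenzo Leclerc. The first manager that appears in both chains is Grace Yilmaz.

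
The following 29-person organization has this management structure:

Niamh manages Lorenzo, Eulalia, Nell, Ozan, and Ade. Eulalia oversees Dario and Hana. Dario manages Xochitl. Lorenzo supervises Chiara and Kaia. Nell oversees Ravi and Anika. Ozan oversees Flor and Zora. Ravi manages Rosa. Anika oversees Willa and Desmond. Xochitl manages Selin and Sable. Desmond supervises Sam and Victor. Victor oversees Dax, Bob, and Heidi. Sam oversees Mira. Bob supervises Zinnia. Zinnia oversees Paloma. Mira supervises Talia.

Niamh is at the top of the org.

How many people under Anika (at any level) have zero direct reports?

5

The people in Anika's organization with no one reporting to them are Willa, Talia, Heidi, Paloma, Dax. That is 5.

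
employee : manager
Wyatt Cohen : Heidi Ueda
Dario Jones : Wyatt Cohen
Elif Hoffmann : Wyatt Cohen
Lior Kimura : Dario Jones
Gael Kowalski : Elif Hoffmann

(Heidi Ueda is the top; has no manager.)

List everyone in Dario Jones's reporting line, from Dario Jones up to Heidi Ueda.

Dario Jones -> Wyatt Cohen -> Heidi Ueda

Dario Jones reports to Wyatt Cohen. Wyatt Cohen reports to Heidi Ueda. Heidi Ueda is at the top.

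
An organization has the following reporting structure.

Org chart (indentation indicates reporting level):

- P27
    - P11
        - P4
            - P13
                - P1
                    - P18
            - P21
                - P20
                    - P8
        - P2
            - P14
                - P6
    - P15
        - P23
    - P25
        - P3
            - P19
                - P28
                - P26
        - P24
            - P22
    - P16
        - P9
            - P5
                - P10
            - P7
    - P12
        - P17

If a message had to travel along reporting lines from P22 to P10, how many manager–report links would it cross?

7

P22 is 3 levels below P27, and P10 is 4 levels below P27 (their lowest common manager). The shortest path runs up from P22 to P27 and back down to P10: 3 + 4 = 7 links.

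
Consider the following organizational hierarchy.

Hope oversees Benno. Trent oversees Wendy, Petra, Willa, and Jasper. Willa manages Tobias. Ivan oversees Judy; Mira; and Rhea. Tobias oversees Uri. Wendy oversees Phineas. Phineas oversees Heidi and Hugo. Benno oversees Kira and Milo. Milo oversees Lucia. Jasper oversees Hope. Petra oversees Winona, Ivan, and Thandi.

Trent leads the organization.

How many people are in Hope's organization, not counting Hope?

Hope directly manages Benno. Under Benno: Milo, Lucia, Kira (3). That's 4 in total.

4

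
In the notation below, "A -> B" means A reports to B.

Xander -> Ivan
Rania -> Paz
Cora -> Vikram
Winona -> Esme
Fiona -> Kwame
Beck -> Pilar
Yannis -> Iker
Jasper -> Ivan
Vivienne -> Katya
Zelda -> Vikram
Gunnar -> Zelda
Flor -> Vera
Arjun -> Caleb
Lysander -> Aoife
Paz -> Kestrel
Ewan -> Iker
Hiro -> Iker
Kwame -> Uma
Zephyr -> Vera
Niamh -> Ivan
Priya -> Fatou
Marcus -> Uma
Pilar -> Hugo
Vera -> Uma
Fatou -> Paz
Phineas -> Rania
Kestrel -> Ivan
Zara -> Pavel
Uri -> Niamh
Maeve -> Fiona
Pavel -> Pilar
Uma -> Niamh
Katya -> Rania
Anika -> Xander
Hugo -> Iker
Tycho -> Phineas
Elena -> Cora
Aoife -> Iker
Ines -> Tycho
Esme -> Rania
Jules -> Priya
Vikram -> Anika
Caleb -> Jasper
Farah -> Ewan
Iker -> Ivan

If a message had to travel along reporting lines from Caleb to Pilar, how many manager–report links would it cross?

5

Caleb is 2 levels below Ivan, and Pilar is 3 levels below Ivan (their lowest common manager). The shortest path runs up from Caleb to Ivan and back down to Pilar: 2 + 3 = 5 links.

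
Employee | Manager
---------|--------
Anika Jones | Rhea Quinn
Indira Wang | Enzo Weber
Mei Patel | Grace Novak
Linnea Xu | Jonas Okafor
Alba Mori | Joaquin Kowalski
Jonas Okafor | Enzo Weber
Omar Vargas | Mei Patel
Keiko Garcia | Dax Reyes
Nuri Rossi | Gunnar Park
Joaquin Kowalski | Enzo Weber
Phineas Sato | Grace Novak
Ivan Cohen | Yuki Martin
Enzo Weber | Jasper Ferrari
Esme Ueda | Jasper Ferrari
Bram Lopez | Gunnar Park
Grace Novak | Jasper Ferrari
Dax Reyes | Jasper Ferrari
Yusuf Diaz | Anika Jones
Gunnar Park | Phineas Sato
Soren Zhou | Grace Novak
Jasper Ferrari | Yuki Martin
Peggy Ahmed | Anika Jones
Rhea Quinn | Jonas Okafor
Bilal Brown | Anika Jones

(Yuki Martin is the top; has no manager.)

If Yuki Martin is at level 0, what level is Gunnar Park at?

4

Chain from Gunnar Park up to Yuki Martin: Gunnar Park → Phineas Sato → Grace Novak → Jasper Ferrari → Yuki Martin. That is 4 steps up, so Gunnar Park is 4 levels below Yuki Martin.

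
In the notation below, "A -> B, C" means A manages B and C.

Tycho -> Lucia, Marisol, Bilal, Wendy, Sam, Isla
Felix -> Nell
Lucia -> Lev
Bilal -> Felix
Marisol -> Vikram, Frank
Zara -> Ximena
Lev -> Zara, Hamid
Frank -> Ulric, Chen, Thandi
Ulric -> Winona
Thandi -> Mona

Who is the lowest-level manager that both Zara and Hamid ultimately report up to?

Zara's chain of managers is Lev, Lucia, Tycho. Hamid's chain of managers is Lev, Lucia, Tycho. The first manager that appears in both chains is Lev.

Lev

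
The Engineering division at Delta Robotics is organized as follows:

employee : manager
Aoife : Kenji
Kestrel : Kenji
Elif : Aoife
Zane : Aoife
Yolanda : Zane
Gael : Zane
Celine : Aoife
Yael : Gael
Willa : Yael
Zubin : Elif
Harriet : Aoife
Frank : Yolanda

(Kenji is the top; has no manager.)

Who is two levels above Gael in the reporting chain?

Gael reports to Zane, and Zane reports to Aoife. So Gael's skip-level manager is Aoife.

Aoife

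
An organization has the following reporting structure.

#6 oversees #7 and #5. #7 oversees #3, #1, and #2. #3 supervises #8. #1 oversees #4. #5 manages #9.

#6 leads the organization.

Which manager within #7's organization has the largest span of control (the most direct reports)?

Direct-report counts within #7's organization: #7 has 3; #1 has 1; #3 has 1. The largest is 3, held by #7.

#7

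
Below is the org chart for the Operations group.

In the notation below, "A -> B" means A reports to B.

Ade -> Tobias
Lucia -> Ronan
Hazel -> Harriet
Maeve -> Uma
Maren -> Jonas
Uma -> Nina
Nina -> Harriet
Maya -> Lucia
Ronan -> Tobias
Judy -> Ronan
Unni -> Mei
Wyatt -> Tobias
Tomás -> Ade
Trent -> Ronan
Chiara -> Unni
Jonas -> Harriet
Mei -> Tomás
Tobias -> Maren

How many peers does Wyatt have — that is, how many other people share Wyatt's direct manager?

2

Wyatt reports to Tobias. Tobias's other direct reports are Ronan, Ade — 2 peers.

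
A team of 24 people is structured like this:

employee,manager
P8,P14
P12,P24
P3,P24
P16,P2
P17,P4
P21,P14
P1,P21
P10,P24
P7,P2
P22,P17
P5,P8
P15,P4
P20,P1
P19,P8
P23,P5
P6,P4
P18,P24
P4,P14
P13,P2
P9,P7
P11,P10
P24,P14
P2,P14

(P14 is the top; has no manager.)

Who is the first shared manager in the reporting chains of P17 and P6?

P4

P17's chain of managers is P4, P14. P6's chain of managers is P4, P14. The first manager that appears in both chains is P4.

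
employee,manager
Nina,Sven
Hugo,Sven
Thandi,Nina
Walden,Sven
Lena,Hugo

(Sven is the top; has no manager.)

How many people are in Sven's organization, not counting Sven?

5

Sven directly manages Nina, Hugo, Walden. Under Nina: Thandi (1). Under Hugo: Lena (1). Walden has no reports. So Sven's organization is 3 direct reports plus everyone under them: 2 + 2 + 1 = 5.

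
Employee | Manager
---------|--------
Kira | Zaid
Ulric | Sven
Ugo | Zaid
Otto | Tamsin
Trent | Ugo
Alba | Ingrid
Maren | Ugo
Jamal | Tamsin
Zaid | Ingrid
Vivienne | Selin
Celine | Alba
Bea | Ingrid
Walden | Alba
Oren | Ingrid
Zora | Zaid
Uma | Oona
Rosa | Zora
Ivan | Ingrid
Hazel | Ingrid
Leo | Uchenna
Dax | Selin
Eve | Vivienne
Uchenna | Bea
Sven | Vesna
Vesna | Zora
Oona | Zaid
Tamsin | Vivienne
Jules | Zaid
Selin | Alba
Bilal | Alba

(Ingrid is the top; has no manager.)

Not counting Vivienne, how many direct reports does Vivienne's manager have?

1

Vivienne reports to Selin. Selin's other direct reports are Dax — 1 peer.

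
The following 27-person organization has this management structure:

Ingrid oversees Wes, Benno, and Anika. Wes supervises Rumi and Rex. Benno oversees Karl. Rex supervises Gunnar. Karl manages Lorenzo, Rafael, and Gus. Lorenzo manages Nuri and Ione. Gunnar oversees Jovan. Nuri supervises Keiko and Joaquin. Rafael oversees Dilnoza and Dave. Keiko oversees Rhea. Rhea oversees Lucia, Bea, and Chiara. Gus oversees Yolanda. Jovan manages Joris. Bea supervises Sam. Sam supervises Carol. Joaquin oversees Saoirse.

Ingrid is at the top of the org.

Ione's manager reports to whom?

Karl

Ione reports to Lorenzo, and Lorenzo reports to Karl. So Ione's skip-level manager is Karl.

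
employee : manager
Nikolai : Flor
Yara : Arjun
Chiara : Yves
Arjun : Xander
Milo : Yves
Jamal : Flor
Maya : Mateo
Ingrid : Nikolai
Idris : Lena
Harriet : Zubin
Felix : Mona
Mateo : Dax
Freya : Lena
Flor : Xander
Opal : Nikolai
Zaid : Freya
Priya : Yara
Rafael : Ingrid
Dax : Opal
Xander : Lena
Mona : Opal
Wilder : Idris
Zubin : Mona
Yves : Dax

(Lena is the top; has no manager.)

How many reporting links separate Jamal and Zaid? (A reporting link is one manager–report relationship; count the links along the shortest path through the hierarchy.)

5

Jamal is 3 levels below Lena, and Zaid is 2 levels below Lena (their lowest common manager). The shortest path runs up from Jamal to Lena and back down to Zaid: 3 + 2 = 5 links.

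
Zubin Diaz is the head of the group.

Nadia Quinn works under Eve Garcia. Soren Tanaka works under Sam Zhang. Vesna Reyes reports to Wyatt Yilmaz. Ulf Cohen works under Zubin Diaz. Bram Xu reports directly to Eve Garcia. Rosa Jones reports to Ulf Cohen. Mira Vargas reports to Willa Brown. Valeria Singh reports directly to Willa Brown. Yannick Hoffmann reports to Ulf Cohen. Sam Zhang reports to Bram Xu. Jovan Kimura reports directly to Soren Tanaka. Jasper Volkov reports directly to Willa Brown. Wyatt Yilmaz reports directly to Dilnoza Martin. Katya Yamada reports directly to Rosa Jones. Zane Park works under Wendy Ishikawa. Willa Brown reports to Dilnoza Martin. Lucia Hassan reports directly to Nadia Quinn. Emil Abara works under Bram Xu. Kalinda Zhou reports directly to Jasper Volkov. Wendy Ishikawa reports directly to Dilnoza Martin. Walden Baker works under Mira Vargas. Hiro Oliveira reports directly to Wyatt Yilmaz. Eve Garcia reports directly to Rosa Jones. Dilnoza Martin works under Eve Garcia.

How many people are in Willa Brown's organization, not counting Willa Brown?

5

Willa Brown directly manages Valeria Singh, Mira Vargas, Jasper Volkov. Valeria Singh has no reports. Under Mira Vargas: Walden Baker (1). Under Jasper Volkov: Kalinda Zhou (1). So Willa Brown's organization is 3 direct reports plus everyone under them: 1 + 2 + 2 = 5.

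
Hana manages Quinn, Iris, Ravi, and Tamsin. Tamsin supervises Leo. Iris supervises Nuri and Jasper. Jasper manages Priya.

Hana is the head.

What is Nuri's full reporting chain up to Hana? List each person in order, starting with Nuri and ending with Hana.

Nuri reports to Iris. Iris reports to Hana. Hana is at the top.

Nuri -> Iris -> Hana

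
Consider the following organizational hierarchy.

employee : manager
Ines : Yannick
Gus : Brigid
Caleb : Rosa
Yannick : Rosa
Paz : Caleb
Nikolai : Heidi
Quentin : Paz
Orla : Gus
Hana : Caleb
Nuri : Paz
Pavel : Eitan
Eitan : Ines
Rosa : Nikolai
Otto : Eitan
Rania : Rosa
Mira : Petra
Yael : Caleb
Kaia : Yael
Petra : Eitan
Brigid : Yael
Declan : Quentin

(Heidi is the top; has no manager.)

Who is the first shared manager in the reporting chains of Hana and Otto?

Rosa

Hana's chain of managers is Caleb, Rosa, Nikolai, Heidi. Otto's chain of managers is Eitan, Ines, Yannick, Rosa, Nikolai, Heidi. The first manager that appears in both chains is Rosa.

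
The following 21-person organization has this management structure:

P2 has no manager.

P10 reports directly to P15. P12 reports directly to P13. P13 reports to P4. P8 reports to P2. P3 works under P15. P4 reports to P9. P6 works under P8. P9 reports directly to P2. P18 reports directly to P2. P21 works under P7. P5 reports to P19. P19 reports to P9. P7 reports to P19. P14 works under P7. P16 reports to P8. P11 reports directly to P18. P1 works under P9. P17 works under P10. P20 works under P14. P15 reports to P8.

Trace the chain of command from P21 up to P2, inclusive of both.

P21 reports to P7. P7 reports to P19. P19 reports to P9. P9 reports to P2. P2 is at the top.

P21 -> P7 -> P19 -> P9 -> P2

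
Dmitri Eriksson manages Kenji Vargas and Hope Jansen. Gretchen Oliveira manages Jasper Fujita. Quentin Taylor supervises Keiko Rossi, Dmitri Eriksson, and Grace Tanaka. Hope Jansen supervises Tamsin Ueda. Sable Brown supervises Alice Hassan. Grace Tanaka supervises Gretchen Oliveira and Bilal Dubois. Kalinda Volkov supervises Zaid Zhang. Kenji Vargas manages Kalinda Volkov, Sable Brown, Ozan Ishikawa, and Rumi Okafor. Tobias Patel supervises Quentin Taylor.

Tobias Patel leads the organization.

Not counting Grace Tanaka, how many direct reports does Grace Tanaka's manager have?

Grace Tanaka reports to Quentin Taylor. Quentin Taylor's other direct reports are Dmitri Eriksson, Keiko Rossi — 2 peers.

2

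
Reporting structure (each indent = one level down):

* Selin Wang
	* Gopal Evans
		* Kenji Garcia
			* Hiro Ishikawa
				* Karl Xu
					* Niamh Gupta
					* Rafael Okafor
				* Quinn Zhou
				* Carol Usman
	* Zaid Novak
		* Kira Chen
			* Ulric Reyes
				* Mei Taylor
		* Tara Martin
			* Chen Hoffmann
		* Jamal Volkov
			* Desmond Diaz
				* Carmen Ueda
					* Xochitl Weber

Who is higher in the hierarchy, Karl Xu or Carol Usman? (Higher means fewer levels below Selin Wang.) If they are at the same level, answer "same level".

Both Karl Xu and Carol Usman are 4 levels below Selin Wang.

same level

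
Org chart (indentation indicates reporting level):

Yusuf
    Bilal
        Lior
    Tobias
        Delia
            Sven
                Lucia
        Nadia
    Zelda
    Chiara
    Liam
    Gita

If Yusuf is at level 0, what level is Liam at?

1

Chain from Liam up to Yusuf: Liam → Yusuf. That is 1 step up, so Liam is 1 level below Yusuf.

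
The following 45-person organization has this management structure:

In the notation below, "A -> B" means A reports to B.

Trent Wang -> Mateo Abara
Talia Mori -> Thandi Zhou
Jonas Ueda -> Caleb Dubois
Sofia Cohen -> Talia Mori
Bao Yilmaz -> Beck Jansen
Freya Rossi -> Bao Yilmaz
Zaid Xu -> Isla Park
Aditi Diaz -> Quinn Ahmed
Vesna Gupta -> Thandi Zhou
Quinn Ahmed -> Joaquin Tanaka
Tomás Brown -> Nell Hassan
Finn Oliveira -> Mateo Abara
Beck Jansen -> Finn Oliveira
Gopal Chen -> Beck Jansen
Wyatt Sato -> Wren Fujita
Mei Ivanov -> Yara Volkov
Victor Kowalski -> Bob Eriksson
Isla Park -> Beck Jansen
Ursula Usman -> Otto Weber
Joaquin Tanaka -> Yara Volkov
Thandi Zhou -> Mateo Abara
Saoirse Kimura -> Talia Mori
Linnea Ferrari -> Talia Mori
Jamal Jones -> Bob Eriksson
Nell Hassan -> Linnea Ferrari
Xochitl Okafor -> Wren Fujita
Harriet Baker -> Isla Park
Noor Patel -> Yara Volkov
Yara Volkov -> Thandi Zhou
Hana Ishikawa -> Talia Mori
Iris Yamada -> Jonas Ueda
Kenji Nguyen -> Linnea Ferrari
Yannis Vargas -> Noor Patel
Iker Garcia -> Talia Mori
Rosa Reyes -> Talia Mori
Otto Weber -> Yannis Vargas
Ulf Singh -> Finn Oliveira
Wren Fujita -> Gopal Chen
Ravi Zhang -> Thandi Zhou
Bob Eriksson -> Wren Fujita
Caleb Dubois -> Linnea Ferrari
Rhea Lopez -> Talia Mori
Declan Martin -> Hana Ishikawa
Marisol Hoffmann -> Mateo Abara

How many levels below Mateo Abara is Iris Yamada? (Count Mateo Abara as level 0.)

Chain from Iris Yamada up to Mateo Abara: Iris Yamada → Jonas Ueda → Caleb Dubois → Linnea Ferrari → Talia Mori → Thandi Zhou → Mateo Abara. That is 6 steps up, so Iris Yamada is 6 levels below Mateo Abara.

6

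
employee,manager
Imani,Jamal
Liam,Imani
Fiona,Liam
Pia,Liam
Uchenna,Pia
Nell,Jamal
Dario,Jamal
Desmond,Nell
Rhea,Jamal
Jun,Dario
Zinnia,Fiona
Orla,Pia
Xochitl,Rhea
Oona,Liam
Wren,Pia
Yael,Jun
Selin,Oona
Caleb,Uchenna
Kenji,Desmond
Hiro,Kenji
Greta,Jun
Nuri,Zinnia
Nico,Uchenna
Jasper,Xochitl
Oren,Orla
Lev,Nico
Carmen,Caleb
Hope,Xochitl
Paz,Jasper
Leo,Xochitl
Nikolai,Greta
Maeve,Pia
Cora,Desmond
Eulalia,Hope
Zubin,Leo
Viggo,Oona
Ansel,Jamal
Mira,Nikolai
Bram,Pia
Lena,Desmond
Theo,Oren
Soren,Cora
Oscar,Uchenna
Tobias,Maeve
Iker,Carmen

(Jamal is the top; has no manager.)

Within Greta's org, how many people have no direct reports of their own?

The only person in Greta's organization with no one reporting to them is Mira. That is 1.

1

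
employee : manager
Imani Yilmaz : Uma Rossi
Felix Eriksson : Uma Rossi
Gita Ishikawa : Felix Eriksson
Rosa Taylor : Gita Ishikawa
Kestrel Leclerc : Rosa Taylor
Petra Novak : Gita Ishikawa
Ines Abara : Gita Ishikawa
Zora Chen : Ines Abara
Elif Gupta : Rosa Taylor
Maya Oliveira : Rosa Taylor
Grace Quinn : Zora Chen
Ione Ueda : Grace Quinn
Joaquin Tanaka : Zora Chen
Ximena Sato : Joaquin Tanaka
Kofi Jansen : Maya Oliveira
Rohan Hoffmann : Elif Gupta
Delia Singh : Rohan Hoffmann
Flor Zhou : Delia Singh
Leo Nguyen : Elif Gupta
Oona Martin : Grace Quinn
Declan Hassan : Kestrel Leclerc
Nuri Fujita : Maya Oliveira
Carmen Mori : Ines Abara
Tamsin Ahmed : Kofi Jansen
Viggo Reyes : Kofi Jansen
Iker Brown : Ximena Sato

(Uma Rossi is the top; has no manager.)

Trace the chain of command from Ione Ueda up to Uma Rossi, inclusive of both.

Ione Ueda -> Grace Quinn -> Zora Chen -> Ines Abara -> Gita Ishikawa -> Felix Eriksson -> Uma Rossi

Ione Ueda reports to Grace Quinn. Grace Quinn reports to Zora Chen. Zora Chen reports to Ines Abara. Ines Abara reports to Gita Ishikawa. Gita Ishikawa reports to Felix Eriksson. Felix Eriksson reports to Uma Rossi. Uma Rossi is at the top.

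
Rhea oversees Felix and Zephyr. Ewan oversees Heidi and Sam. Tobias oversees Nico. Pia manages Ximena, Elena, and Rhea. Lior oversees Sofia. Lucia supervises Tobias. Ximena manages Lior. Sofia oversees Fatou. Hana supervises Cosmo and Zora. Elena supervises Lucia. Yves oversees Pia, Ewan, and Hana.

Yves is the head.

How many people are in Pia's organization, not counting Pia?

11

Pia directly manages Ximena, Elena, Rhea. Under Ximena: Lior, Sofia, Fatou (3). Under Elena: Lucia, Tobias, Nico (3). Under Rhea: Zephyr, Felix (2). So Pia's organization is 3 direct reports plus everyone under them: 4 + 4 + 3 = 11.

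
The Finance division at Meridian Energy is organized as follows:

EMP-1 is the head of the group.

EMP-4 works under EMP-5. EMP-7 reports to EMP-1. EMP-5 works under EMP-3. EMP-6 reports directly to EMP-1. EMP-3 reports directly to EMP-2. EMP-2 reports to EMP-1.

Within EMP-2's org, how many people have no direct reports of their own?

1

The only person in EMP-2's organization with no one reporting to them is EMP-4. That is 1.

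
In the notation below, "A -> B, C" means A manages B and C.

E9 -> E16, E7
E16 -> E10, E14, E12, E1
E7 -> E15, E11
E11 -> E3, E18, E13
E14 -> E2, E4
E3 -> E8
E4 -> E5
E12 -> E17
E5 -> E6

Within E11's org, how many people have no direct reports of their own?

The people in E11's organization with no one reporting to them are E13, E18, E8. That is 3.

3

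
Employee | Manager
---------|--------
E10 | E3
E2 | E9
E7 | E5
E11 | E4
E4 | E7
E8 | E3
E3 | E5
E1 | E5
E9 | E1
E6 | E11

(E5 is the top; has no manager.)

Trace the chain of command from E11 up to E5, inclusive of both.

E11 -> E4 -> E7 -> E5

E11 reports to E4. E4 reports to E7. E7 reports to E5. E5 is at the top.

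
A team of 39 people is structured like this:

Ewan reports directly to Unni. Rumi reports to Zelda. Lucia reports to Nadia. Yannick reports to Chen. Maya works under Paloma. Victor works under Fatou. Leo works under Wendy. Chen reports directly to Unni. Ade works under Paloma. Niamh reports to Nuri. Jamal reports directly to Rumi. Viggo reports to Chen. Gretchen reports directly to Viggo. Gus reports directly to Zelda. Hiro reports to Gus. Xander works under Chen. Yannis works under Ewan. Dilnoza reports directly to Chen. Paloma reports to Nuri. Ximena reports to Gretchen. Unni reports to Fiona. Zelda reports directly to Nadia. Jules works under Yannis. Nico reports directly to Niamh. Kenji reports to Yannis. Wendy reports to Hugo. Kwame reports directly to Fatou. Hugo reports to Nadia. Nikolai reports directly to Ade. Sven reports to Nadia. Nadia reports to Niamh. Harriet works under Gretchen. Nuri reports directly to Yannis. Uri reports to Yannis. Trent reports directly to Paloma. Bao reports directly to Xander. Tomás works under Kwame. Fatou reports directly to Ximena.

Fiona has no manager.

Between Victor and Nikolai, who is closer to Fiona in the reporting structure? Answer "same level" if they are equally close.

same level

Both Victor and Nikolai are 7 levels below Fiona.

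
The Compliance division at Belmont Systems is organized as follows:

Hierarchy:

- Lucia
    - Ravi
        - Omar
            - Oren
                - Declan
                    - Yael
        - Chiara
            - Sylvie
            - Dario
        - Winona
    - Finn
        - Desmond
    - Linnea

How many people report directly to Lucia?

Lucia directly manages Ravi, Finn, Linnea. That is 3 direct reports.

3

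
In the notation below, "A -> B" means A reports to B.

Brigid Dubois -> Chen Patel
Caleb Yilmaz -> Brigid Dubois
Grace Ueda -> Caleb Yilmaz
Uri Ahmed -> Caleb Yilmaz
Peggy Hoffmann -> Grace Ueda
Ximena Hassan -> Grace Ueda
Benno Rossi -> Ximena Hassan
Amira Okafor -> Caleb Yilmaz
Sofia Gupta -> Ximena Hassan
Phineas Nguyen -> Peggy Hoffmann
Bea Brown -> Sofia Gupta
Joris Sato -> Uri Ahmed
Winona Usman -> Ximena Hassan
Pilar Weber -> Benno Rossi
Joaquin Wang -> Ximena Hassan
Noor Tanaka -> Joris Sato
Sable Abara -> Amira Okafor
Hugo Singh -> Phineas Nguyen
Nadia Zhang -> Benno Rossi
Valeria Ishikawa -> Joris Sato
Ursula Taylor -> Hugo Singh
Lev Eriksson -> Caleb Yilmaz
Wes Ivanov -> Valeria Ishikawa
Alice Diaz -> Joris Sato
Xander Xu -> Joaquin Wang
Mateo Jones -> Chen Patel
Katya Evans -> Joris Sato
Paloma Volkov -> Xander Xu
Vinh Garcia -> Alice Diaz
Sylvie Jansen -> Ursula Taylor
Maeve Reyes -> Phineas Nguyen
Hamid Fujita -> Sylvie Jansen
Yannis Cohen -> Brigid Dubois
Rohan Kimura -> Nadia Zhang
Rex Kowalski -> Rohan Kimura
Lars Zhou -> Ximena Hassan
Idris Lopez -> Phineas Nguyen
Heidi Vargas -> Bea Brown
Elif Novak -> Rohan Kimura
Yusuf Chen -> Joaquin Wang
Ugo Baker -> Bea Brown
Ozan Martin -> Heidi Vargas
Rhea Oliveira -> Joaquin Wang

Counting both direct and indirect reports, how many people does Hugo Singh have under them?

Hugo Singh directly manages Ursula Taylor. Under Ursula Taylor: Sylvie Jansen, Hamid Fujita (2). That's 3 in total.

3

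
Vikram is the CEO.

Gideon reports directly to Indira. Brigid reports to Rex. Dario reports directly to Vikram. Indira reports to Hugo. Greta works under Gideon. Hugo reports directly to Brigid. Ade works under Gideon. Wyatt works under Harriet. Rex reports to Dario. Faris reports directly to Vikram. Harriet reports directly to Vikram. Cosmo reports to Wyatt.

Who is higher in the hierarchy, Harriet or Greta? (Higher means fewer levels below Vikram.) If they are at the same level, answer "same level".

Harriet

Harriet is 1 level below Vikram; Greta is 7. Harriet is higher.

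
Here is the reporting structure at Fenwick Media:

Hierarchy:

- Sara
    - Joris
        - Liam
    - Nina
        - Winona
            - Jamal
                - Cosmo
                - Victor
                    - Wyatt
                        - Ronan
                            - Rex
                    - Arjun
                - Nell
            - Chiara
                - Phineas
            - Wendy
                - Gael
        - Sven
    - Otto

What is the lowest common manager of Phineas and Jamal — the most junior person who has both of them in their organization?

Phineas's chain of managers is Chiara, Winona, Nina, Sara. Jamal's chain of managers is Winona, Nina, Sara. The first manager that appears in both chains is Winona.

Winona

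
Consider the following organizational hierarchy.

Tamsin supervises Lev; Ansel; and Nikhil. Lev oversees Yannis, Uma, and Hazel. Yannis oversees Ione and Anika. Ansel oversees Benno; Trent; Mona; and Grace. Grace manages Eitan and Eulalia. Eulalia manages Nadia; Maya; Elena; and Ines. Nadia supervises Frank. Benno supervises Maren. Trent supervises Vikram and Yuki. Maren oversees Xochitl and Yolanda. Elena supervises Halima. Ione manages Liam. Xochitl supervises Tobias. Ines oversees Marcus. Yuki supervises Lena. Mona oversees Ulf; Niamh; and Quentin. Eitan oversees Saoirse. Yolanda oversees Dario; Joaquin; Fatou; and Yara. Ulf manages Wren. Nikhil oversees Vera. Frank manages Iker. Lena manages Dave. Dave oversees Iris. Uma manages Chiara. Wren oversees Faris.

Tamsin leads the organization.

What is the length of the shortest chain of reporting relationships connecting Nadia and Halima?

3

Nadia is 1 level below Eulalia, and Halima is 2 levels below Eulalia (their lowest common manager). The shortest path runs up from Nadia to Eulalia and back down to Halima: 1 + 2 = 3 links.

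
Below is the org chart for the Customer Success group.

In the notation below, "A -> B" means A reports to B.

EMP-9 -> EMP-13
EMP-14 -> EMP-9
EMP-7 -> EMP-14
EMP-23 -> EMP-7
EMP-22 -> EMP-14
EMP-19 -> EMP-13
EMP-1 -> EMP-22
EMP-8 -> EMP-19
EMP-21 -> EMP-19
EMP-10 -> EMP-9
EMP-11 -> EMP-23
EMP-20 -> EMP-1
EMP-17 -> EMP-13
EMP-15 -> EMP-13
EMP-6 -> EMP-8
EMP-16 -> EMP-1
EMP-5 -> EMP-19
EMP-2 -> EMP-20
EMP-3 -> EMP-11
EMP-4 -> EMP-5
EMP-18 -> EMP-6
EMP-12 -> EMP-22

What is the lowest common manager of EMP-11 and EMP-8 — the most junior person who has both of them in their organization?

EMP-11's chain of managers is EMP-23, EMP-7, EMP-14, EMP-9, EMP-13. EMP-8's chain of managers is EMP-19, EMP-13. The first manager that appears in both chains is EMP-13.

EMP-13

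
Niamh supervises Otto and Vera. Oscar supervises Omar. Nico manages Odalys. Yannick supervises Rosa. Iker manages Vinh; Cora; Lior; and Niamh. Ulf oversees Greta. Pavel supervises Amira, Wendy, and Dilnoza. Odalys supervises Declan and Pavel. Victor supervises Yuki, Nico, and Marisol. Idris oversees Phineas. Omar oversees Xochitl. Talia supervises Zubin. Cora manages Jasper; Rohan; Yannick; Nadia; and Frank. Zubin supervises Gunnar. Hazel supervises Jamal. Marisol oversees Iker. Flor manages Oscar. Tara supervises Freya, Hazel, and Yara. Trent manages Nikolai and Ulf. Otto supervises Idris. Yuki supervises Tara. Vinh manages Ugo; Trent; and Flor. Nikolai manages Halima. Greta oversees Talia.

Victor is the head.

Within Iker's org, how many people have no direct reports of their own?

12

The people in Iker's organization with no one reporting to them are Vera, Phineas, Lior, Frank, Nadia, Rosa, Rohan, Jasper, Xochitl, Halima, Gunnar, Ugo. That is 12.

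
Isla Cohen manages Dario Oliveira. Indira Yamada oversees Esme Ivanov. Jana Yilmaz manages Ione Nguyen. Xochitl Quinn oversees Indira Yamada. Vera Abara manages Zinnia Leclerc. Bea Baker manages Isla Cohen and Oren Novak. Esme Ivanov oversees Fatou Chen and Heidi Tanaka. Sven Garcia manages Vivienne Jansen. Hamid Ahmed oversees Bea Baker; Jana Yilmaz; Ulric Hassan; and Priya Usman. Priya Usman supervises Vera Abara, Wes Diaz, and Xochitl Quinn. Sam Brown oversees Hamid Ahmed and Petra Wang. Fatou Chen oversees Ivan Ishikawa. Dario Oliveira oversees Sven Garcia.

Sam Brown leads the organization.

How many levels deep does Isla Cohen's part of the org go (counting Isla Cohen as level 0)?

The longest chain under Isla Cohen runs Isla Cohen → Dario Oliveira → Sven Garcia → Vivienne Jansen, which is 3 levels below Isla Cohen.

3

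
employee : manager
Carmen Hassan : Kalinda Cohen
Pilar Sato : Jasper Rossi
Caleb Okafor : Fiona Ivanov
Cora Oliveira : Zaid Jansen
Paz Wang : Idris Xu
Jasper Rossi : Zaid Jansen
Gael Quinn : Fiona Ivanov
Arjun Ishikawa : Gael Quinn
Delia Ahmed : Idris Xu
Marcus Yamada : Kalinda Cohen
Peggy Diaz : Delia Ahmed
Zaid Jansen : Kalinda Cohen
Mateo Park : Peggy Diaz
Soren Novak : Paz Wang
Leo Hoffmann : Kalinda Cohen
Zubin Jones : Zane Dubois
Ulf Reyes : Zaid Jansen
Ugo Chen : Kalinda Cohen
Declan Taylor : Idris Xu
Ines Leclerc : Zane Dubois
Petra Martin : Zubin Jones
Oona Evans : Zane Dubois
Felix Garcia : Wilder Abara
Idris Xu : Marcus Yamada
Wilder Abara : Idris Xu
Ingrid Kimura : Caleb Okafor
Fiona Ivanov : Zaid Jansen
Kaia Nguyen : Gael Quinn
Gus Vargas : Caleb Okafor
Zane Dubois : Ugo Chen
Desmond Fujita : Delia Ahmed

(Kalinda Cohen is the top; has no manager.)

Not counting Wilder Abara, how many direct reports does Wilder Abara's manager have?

3

Wilder Abara reports to Idris Xu. Idris Xu's other direct reports are Delia Ahmed, Declan Taylor, Paz Wang — 3 peers.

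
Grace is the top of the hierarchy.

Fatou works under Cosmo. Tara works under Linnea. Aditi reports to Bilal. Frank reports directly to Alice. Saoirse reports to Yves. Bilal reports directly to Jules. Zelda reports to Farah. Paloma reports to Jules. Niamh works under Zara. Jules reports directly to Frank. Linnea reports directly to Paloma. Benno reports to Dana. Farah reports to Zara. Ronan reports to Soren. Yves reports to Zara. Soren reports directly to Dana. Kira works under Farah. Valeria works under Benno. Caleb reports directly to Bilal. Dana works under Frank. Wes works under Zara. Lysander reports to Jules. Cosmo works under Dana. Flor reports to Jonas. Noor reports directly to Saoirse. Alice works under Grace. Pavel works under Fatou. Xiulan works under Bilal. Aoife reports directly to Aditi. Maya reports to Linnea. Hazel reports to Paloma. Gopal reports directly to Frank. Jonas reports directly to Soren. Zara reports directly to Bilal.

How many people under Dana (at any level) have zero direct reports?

The people in Dana's organization with no one reporting to them are Ronan, Flor, Valeria, Pavel. That is 4.

4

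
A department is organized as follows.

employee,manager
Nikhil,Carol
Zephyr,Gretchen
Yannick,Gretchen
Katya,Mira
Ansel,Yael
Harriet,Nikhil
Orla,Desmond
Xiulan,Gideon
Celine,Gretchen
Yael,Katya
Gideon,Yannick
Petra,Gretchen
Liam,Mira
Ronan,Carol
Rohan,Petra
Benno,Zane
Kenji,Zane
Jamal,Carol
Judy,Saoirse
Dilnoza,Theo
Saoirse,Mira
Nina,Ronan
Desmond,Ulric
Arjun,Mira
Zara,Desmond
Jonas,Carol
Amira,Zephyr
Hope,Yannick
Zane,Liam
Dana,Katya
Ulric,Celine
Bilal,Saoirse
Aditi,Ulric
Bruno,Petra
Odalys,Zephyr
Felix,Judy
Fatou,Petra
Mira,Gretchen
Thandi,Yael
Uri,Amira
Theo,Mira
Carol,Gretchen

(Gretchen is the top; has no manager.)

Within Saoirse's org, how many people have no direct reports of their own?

The people in Saoirse's organization with no one reporting to them are Felix, Bilal. That is 2.

2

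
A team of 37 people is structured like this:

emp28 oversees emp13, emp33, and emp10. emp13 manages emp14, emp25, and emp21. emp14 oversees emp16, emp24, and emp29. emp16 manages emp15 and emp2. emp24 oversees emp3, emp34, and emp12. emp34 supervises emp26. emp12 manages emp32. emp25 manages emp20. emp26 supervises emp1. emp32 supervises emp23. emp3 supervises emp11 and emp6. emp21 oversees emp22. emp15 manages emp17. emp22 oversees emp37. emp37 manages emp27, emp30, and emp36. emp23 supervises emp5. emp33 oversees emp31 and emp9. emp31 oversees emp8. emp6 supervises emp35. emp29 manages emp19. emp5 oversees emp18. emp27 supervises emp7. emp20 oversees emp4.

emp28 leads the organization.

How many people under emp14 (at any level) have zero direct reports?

The people in emp14's organization with no one reporting to them are emp19, emp11, emp35, emp18, emp1, emp2, emp17. That is 7.

7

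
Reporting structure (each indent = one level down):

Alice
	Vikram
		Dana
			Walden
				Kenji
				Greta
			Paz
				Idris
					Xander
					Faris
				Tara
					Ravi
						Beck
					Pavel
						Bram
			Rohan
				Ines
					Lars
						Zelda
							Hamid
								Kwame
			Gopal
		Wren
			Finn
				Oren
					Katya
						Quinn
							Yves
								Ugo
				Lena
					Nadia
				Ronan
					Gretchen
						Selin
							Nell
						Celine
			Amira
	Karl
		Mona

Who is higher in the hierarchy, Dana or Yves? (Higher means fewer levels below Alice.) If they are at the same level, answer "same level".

Dana

Dana is 2 levels below Alice; Yves is 7. Dana is higher.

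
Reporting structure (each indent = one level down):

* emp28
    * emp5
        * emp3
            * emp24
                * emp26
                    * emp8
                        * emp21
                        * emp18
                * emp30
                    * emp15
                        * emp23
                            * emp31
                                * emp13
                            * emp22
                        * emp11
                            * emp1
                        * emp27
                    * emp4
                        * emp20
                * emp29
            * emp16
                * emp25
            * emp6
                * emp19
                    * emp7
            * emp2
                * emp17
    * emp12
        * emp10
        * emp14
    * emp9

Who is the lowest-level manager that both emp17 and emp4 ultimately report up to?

emp17's chain of managers is emp2, emp3, emp5, emp28. emp4's chain of managers is emp30, emp24, emp3, emp5, emp28. The first manager that appears in both chains is emp3.

emp3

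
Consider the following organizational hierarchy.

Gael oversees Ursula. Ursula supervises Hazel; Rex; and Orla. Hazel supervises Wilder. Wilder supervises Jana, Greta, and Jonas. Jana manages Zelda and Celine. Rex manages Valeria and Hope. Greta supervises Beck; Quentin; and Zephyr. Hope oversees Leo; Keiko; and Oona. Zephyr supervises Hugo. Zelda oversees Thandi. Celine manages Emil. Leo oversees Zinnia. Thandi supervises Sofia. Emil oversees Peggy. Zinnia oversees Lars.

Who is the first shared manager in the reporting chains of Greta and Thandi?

Greta's chain of managers is Wilder, Hazel, Ursula, Gael. Thandi's chain of managers is Zelda, Jana, Wilder, Hazel, Ursula, Gael. The first manager that appears in both chains is Wilder.

Wilder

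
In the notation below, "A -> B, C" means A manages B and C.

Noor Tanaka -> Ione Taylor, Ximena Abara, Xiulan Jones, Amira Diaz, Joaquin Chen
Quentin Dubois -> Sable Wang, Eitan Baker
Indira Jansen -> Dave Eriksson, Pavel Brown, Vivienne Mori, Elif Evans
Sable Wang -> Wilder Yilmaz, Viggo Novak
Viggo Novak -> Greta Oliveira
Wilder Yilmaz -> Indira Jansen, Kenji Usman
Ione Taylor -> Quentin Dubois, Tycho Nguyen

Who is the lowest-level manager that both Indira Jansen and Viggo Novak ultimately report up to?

Sable Wang

Indira Jansen's chain of managers is Wilder Yilmaz, Sable Wang, Quentin Dubois, Ione Taylor, Noor Tanaka. Viggo Novak's chain of managers is Sable Wang, Quentin Dubois, Ione Taylor, Noor Tanaka. The first manager that appears in both chains is Sable Wang.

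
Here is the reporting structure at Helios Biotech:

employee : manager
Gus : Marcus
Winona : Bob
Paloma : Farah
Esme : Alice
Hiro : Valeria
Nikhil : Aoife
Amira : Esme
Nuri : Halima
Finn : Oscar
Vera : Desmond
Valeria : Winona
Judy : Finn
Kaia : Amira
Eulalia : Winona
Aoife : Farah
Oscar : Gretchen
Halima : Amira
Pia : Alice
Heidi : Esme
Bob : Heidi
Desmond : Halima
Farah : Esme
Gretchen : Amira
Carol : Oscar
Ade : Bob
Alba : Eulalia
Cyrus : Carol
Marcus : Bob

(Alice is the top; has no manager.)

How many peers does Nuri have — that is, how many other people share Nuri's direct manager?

1

Nuri reports to Halima. Halima's other direct reports are Desmond — 1 peer.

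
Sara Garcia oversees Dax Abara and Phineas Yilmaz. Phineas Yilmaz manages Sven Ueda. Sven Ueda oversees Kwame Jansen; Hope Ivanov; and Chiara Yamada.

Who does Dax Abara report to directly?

Dax Abara reports directly to Sara Garcia.

Sara Garcia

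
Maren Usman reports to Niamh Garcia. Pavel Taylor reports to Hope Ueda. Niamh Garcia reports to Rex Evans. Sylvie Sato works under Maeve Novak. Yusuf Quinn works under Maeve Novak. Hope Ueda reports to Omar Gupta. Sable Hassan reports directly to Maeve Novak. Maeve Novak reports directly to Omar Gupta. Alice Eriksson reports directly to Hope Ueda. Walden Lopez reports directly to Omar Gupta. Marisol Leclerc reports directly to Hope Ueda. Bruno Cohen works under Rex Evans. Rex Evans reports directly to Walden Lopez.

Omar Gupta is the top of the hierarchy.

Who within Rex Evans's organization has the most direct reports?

Direct-report counts within Rex Evans's organization: Rex Evans has 2; Niamh Garcia has 1. The largest is 2, held by Rex Evans.

Rex Evans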